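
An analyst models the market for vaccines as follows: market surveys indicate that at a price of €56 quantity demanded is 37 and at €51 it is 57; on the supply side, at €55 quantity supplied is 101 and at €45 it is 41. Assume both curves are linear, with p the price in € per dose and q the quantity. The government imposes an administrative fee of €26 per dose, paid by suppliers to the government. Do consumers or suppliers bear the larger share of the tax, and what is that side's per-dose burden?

Consumers bear the larger share: €15.6 per dose.

Demand slope: (57 − 37)/(51 − 56) = -4, so qd = 261 − 4p.
Supply slope: (41 − 101)/(45 − 55) = 6, so qs = 6p − 229.
Without the tax, 261 − 4p = 6p − 229 gives 10p = 490, so p* = €49 and q* = 65.
With the tax collected from suppliers, supply shifts: qs = 6(p − 26) − 229.
Solving gives q = 2.6 with consumers paying €64.6 and suppliers receiving €38.6 (the €26 wedge).
Per-dose burden: consumers €15.6, suppliers €10.4.
Consumers take the larger share because demand is less price-elastic here (demand slope 4 vs supply slope 6).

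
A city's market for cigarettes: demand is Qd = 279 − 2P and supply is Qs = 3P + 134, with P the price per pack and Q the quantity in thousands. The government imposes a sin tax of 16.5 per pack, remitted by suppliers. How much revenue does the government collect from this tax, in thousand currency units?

Tax revenue = 3319.8 thousand.

Before the tax: set 279 − 2P = 3P + 134 → P* = 29, Q* = 221.
With the tax collected from suppliers, supply shifts: Qs = 3(P − 16.5) + 134.
New equilibrium: consumers pay 38.9, suppliers receive 22.4, Q = 201.2. (Wedge: Pb − Ps = 16.5.)
Revenue = t · Q = 16.5 · 201.2 = 3319.8.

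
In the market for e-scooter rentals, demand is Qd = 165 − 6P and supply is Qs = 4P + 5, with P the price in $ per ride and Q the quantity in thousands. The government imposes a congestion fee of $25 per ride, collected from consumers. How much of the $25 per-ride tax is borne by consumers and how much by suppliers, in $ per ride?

Before the tax: set 165 − 6P = 4P + 5 → P* = $16, Q* = 69.
With the tax collected from consumers, demand (in seller-price terms) shifts: Qd = 165 − 6(P + 25).
New equilibrium: consumers pay $26, suppliers receive $1, Q = 9. (Wedge: Pb − Ps = 25.)
Burden on consumers: $10; on suppliers: $15. (They sum to $25.)
The less price-elastic side of the market bears the larger share of a per-unit tax.

Consumers bear $10 per ride; suppliers bear $15 per ride.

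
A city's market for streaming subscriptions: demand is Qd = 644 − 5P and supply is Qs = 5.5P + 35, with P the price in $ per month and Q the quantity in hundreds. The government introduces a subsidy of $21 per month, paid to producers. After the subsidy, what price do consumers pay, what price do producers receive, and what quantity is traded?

Consumers pay $47; producers receive $68; quantity = 409.

Before the subsidy: set 644 − 5P = 5.5P + 35 → P* = $58, Q* = 354.
With a per-unit subsidy paid to producers, each receives P + 21 per unit sold, so supply becomes Qs = 5.5(P + 21) + 35.
Solving gives Q = 409 with consumers paying $47 and producers receiving $68 (the $21 wedge).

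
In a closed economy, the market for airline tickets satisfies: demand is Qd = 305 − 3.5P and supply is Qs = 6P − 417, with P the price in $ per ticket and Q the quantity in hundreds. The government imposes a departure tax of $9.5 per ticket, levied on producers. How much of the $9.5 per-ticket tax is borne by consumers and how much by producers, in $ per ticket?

Without the tax, 305 − 3.5P = 6P − 417 gives 9.5P = 722, so P* = $76 and Q* = 39.
With the tax collected from producers, supply shifts: Qs = 6(P − 9.5) − 417.
Solving gives Q = 18 with consumers paying $82 and producers receiving $72.5 (the $9.5 wedge).
Burden on consumers: $6; on producers: $3.5. (They sum to $9.5.)

Consumers bear $6 per ticket; producers bear $3.5 per ticket.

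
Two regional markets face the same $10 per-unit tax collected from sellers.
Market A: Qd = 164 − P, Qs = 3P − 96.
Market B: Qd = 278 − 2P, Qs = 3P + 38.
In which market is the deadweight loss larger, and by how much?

Market B, by $22.5.

Market A: pre-tax P* = $65, Q* = 99; post-tax Q = 91.5; deadweight loss = $37.5.
Market B: pre-tax P* = $48, Q* = 182; post-tax Q = 170; deadweight loss = $60.
Difference: $37.5 vs $60 → market B is larger by $22.5.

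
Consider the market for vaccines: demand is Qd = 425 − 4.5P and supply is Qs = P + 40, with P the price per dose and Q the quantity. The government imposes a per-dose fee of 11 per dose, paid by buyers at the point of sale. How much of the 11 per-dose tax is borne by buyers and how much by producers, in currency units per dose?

Buyers bear 2 per dose; producers bear 9 per dose.

Before the tax: set 425 − 4.5P = P + 40 → P* = 70, Q* = 110.
With the tax collected from buyers, demand (in seller-price terms) shifts: Qd = 425 − 4.5(P + 11).
Solving gives Q = 101 with buyers paying 72 and producers receiving 61 (the 11 wedge).
Burden on buyers: 2; on producers: 9. (They sum to 11.)
The less price-elastic side of the market bears the larger share of a per-unit tax.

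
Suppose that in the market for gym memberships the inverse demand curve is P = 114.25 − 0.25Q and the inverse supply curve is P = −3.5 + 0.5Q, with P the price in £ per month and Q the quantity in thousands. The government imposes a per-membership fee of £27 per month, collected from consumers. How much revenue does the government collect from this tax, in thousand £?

Tax revenue = £3267 thousand.

Rewrite in direct form: Qd = 457 − 4P and Qs = 2P + 7.
Without the tax, 457 − 4P = 2P + 7 gives 6P = 450, so P* = £75 and Q* = 157.
With the tax collected from consumers, demand (in seller-price terms) shifts: Qd = 457 − 4(P + 27).
Solving gives Q = 121 with consumers paying £84 and suppliers receiving £57 (the £27 wedge).
Revenue = t · Q = 27 · 121 = £3267.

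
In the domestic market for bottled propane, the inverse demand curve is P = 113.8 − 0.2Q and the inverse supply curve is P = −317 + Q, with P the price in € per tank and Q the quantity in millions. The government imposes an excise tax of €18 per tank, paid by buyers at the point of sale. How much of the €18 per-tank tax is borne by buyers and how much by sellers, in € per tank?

Inverting to Q(P) form: Qd = 569 − 5P; Qs = P + 317.
Before the tax: set 569 − 5P = P + 317 → P* = €42, Q* = 359.
With the tax collected from buyers, demand (in seller-price terms) shifts: Qd = 569 − 5(P + 18).
New equilibrium: buyers pay €45, sellers receive €27, Q = 344. (Wedge: Pb − Ps = 18.)
Burden on buyers: €3; on sellers: €15. (They sum to €18.)

Buyers bear €3 per tank; sellers bear €15 per tank.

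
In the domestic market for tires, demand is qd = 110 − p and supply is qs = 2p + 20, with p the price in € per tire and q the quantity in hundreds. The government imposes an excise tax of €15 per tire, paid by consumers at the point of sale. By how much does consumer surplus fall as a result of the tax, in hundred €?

Consumer surplus falls by €750 hundred.

Without the tax, 110 − p = 2p + 20 gives 3p = 90, so p* = €30 and q* = 80.
With the tax collected from consumers, demand (in seller-price terms) shifts: qd = 110 − (p + 15).
Solving gives q = 70 with consumers paying €40 and producers receiving €25 (the €15 wedge).
ΔCS is the trapezoid between Q = 70 and Q = 80 of height €10: ½ · (80 + 70) · 10 = €750.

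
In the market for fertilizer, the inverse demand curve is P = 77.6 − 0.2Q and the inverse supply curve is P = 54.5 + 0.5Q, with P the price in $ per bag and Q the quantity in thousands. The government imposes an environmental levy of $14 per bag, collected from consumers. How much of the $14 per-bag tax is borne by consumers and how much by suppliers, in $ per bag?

Consumers bear $4 per bag; suppliers bear $10 per bag.

Rewrite in direct form: Qd = 388 − 5P and Qs = 2P − 109.
Without the tax, 388 − 5P = 2P − 109 gives 7P = 497, so P* = $71 and Q* = 33.
With the tax collected from consumers, demand (in seller-price terms) shifts: Qd = 388 − 5(P + 14).
Solving gives Q = 13 with consumers paying $75 and suppliers receiving $61 (the $14 wedge).
Burden on consumers: $4; on suppliers: $10. (They sum to $14.)
The less price-elastic side of the market bears the larger share of a per-unit tax.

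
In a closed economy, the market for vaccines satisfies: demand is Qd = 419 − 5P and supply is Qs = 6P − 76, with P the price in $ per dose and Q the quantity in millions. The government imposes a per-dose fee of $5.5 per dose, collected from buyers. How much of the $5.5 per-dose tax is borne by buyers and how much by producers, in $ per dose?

Without the tax, 419 − 5P = 6P − 76 gives 11P = 495, so P* = $45 and Q* = 194.
With the tax collected from buyers, demand (in seller-price terms) shifts: Qd = 419 − 5(P + 5.5).
New equilibrium: buyers pay $48, producers receive $42.5, Q = 179. (Wedge: Pb − Ps = 5.5.)
Burden on buyers: $3; on producers: $2.5. (They sum to $5.5.)
The less price-elastic side of the market bears the larger share of a per-unit tax.

Buyers bear $3 per dose; producers bear $2.5 per dose.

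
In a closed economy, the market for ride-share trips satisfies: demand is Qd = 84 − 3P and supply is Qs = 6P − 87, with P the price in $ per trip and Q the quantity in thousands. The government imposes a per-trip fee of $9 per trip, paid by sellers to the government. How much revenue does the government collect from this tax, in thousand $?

Tax revenue = $81 thousand.

Before the tax: set 84 − 3P = 6P − 87 → P* = $19, Q* = 27.
With the tax collected from sellers, supply shifts: Qs = 6(P − 9) − 87.
Solving gives Q = 9 with consumers paying $25 and sellers receiving $16 (the $9 wedge).
Revenue = t · Q = 9 · 9 = $81.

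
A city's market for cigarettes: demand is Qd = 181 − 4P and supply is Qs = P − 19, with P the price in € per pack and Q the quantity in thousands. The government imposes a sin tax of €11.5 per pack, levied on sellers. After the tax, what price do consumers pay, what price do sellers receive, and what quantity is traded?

Consumers pay €42.3; sellers receive €30.8; quantity = 11.8.

Before the tax: set 181 − 4P = P − 19 → P* = €40, Q* = 21.
With the tax collected from sellers, supply shifts: Qs = (P − 11.5) − 19.
New equilibrium: consumers pay €42.3, sellers receive €30.8, Q = 11.8. (Wedge: Pb − Ps = 11.5.)
The less price-elastic side of the market bears the larger share of a per-unit tax.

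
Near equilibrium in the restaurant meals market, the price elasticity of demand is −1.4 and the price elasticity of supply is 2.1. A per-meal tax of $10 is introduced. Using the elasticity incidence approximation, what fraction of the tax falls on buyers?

Incidence ratio: buyers' share ≈ εs / (εs + |εd|) = 2.1 / (2.1 + 1.4) = 0.6.
Supply is the more elastic side, so buyers bear the larger share.

Buyers' share ≈ 0.6.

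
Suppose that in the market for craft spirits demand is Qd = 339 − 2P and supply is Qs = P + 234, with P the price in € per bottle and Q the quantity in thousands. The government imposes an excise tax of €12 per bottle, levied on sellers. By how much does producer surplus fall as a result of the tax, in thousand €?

Before the tax: set 339 − 2P = P + 234 → P* = €35, Q* = 269.
With the tax collected from sellers, supply shifts: Qs = (P − 12) + 234.
Solving gives Q = 261 with consumers paying €39 and sellers receiving €27 (the €12 wedge).
ΔPS is the trapezoid between Q = 261 and Q = 269 of height €8: ½ · (269 + 261) · 8 = €2120.

Producer surplus falls by €2120 thousand.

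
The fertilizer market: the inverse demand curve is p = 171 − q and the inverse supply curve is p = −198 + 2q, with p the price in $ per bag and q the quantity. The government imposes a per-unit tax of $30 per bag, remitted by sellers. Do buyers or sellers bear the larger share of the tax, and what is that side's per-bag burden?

Sellers bear the larger share: $20 per bag.

Inverting to q(p) form: qd = 171 − p; qs = 0.5p + 99.
Without the tax, 171 − p = 0.5p + 99 gives 1.5p = 72, so p* = $48 and q* = 123.
With the tax collected from sellers, supply shifts: qs = 0.5(p − 30) + 99.
Solving gives q = 113 with buyers paying $58 and sellers receiving $28 (the $30 wedge).
Per-bag burden: buyers $10, sellers $20.
Sellers take the larger share because supply is less price-elastic here (demand slope 1 vs supply slope 0.5).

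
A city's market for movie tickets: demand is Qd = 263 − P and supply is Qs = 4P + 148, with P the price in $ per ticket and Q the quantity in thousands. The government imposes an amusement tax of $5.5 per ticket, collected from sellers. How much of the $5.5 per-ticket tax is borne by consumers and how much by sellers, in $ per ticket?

Consumers bear $4.4 per ticket; sellers bear $1.1 per ticket.

Before the tax: set 263 − P = 4P + 148 → P* = $23, Q* = 240.
With the tax collected from sellers, supply shifts: Qs = 4(P − 5.5) + 148.
New equilibrium: consumers pay $27.4, sellers receive $21.9, Q = 235.6. (Wedge: Pb − Ps = 5.5.)
Burden on consumers: $4.4; on sellers: $1.1. (They sum to $5.5.)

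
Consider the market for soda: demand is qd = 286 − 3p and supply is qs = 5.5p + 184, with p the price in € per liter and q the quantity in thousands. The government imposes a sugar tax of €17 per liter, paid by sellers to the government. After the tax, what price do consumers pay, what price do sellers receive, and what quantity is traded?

Consumers pay €23; sellers receive €6; quantity = 217.

Before the tax: set 286 − 3p = 5.5p + 184 → p* = €12, q* = 250.
With the tax collected from sellers, supply shifts: qs = 5.5(p − 17) + 184.
New equilibrium: consumers pay €23, sellers receive €6, q = 217. (Wedge: pb − ps = 17.)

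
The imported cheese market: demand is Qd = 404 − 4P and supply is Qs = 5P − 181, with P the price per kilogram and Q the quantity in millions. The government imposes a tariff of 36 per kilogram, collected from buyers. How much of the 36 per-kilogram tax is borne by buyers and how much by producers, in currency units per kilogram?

Before the tax: set 404 − 4P = 5P − 181 → P* = 65, Q* = 144.
With the tax collected from buyers, demand (in seller-price terms) shifts: Qd = 404 − 4(P + 36).
New equilibrium: buyers pay 85, producers receive 49, Q = 64. (Wedge: Pb − Ps = 36.)
Burden on buyers: 20; on producers: 16. (They sum to 36.)
The less price-elastic side of the market bears the larger share of a per-unit tax.

Buyers bear 20 per kilogram; producers bear 16 per kilogram.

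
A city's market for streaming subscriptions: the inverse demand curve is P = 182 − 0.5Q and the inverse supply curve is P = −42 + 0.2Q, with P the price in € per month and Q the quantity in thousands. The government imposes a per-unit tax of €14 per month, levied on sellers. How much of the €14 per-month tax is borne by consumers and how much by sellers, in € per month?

Consumers bear €10 per month; sellers bear €4 per month.

Inverting to Q(P) form: Qd = 364 − 2P; Qs = 5P + 210.
Without the tax, 364 − 2P = 5P + 210 gives 7P = 154, so P* = €22 and Q* = 320.
With the tax collected from sellers, supply shifts: Qs = 5(P − 14) + 210.
Solving gives Q = 300 with consumers paying €32 and sellers receiving €18 (the €14 wedge).
Burden on consumers: €10; on sellers: €4. (They sum to €14.)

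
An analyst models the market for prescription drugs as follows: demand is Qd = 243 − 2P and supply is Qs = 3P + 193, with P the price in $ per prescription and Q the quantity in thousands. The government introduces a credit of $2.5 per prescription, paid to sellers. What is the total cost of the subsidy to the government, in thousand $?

Before the subsidy: set 243 − 2P = 3P + 193 → P* = $10, Q* = 223.
With a per-unit subsidy paid to sellers, each receives P + 2.5 per unit sold, so supply becomes Qs = 3(P + 2.5) + 193.
Solving gives Q = 226 with consumers paying $8.5 and sellers receiving $11 (the $2.5 wedge).
Outlay = t · Q = 2.5 · 226 = $565.

Government outlay = $565 thousand.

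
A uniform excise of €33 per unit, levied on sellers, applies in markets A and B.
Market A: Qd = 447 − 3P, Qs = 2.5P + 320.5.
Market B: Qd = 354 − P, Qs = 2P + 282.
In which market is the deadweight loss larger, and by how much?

Market A: pre-tax P* = €23, Q* = 378; post-tax Q = 333; deadweight loss = €742.5.
Market B: pre-tax P* = €24, Q* = 330; post-tax Q = 308; deadweight loss = €363.
Difference: €742.5 vs €363 → market A is larger by €379.5.

Market A, by €379.5.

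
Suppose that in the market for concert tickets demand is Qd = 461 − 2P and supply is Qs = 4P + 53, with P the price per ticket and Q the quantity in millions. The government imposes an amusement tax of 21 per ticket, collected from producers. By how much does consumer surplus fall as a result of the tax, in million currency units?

Consumer surplus falls by 4354 million.

Before the tax: set 461 − 2P = 4P + 53 → P* = 68, Q* = 325.
With the tax collected from producers, supply shifts: Qs = 4(P − 21) + 53.
New equilibrium: consumers pay 82, producers receive 61, Q = 297. (Wedge: Pb − Ps = 21.)
ΔCS is the trapezoid between Q = 297 and Q = 325 of height 14: ½ · (325 + 297) · 14 = 4354.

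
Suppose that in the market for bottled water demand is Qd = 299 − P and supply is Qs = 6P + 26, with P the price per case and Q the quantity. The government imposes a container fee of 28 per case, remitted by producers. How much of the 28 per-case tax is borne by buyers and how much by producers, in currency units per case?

Before the tax: set 299 − P = 6P + 26 → P* = 39, Q* = 260.
With the tax collected from producers, supply shifts: Qs = 6(P − 28) + 26.
Solving gives Q = 236 with buyers paying 63 and producers receiving 35 (the 28 wedge).
Burden on buyers: 24; on producers: 4. (They sum to 28.)

Buyers bear 24 per case; producers bear 4 per case.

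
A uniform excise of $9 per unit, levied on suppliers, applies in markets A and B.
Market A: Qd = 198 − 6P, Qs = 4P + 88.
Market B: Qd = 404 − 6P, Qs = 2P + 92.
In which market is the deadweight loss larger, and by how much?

Market A: pre-tax P* = $11, Q* = 132; post-tax Q = 110.4; deadweight loss = $97.2.
Market B: pre-tax P* = $39, Q* = 170; post-tax Q = 156.5; deadweight loss = $60.75.
Difference: $97.2 vs $60.75 → market A is larger by $36.45.

Market A, by $36.45.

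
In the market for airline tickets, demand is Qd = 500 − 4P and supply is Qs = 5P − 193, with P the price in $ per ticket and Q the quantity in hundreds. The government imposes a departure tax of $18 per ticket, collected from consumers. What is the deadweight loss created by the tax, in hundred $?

Deadweight loss = $360 hundred.

Without the tax, 500 − 4P = 5P − 193 gives 9P = 693, so P* = $77 and Q* = 192.
With the tax collected from consumers, demand (in seller-price terms) shifts: Qd = 500 − 4(P + 18).
Solving gives Q = 152 with consumers paying $87 and suppliers receiving $69 (the $18 wedge).
Quantity falls by |ΔQ| = |192 − 152| = 40.
DWL = ½ · t · |ΔQ| = ½ · 18 · 40 = $360.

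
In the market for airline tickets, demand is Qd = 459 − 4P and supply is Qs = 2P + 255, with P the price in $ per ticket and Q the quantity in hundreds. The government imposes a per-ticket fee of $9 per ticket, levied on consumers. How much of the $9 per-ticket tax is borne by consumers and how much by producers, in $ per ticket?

Consumers bear $3 per ticket; producers bear $6 per ticket.

Without the tax, 459 − 4P = 2P + 255 gives 6P = 204, so P* = $34 and Q* = 323.
With the tax collected from consumers, demand (in seller-price terms) shifts: Qd = 459 − 4(P + 9).
New equilibrium: consumers pay $37, producers receive $28, Q = 311. (Wedge: Pb − Ps = 9.)
Burden on consumers: $3; on producers: $6. (They sum to $9.)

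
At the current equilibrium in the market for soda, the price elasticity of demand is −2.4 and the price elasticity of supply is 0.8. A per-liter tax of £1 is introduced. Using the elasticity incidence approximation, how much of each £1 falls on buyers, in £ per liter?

Buyers bear ≈ £0.25 per liter.

Incidence ratio: buyers' share ≈ εs / (εs + |εd|) = 0.8 / (0.8 + 2.4) = 0.25.
So buyers bear ≈ 0.25 × £1 = £0.25; producers bear £0.75.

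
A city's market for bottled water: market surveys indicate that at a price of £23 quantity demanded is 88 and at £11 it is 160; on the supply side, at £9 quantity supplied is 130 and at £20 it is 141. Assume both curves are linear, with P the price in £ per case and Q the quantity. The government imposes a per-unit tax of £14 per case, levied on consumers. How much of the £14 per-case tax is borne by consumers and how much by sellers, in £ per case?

Demand slope: (160 − 88)/(11 − 23) = -6, so Qd = 226 − 6P.
Supply slope: (141 − 130)/(20 − 9) = 1, so Qs = P + 121.
Before the tax: set 226 − 6P = P + 121 → P* = £15, Q* = 136.
With the tax collected from consumers, demand (in seller-price terms) shifts: Qd = 226 − 6(P + 14).
Solving gives Q = 124 with consumers paying £17 and sellers receiving £3 (the £14 wedge).
Burden on consumers: £2; on sellers: £12. (They sum to £14.)
The less price-elastic side of the market bears the larger share of a per-unit tax.

Consumers bear £2 per case; sellers bear £12 per case.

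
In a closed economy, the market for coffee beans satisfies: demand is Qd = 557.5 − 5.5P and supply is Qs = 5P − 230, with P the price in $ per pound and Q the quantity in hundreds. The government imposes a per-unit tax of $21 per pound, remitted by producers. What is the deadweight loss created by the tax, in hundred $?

Before the tax: set 557.5 − 5.5P = 5P − 230 → P* = $75, Q* = 145.
With the tax collected from producers, supply shifts: Qs = 5(P − 21) − 230.
Solving gives Q = 90 with buyers paying $85 and producers receiving $64 (the $21 wedge).
Quantity falls by |ΔQ| = |145 − 90| = 55.
DWL = ½ · t · |ΔQ| = ½ · 21 · 55 = $577.5.

Deadweight loss = $577.5 hundred.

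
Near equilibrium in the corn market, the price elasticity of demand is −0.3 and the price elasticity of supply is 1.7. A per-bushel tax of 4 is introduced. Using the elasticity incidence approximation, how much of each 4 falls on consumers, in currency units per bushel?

Consumers bear ≈ 3.4 per bushel.

Incidence ratio: consumers' share ≈ εs / (εs + |εd|) = 1.7 / (1.7 + 0.3) = 0.85.
So consumers bear ≈ 0.85 × 4 = 3.4; sellers bear 0.6.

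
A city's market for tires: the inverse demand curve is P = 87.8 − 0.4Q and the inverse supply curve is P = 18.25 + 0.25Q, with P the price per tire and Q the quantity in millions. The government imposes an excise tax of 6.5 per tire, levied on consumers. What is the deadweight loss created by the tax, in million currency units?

Rewrite in direct form: Qd = 219.5 − 2.5P and Qs = 4P − 73.
Before the tax: set 219.5 − 2.5P = 4P − 73 → P* = 45, Q* = 107.
With the tax collected from consumers, demand (in seller-price terms) shifts: Qd = 219.5 − 2.5(P + 6.5).
Solving gives Q = 97 with consumers paying 49 and sellers receiving 42.5 (the 6.5 wedge).
Quantity falls by |ΔQ| = |107 − 97| = 10.
DWL = ½ · t · |ΔQ| = ½ · 6.5 · 10 = 32.5.

Deadweight loss = 32.5 million.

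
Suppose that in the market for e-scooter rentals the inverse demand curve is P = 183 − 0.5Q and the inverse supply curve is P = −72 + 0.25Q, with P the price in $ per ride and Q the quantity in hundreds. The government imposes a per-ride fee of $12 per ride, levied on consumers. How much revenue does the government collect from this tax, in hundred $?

Rewrite in direct form: Qd = 366 − 2P and Qs = 4P + 288.
Without the tax, 366 − 2P = 4P + 288 gives 6P = 78, so P* = $13 and Q* = 340.
With the tax collected from consumers, demand (in seller-price terms) shifts: Qd = 366 − 2(P + 12).
New equilibrium: consumers pay $21, sellers receive $9, Q = 324. (Wedge: Pb − Ps = 12.)
Revenue = t · Q = 12 · 324 = $3888.

Tax revenue = $3888 hundred.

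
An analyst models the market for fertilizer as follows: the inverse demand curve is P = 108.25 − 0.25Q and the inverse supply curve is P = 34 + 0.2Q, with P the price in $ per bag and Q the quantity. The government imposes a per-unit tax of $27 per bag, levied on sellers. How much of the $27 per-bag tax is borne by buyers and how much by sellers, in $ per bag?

Rewrite in direct form: Qd = 433 − 4P and Qs = 5P − 170.
Without the tax, 433 − 4P = 5P − 170 gives 9P = 603, so P* = $67 and Q* = 165.
With the tax collected from sellers, supply shifts: Qs = 5(P − 27) − 170.
New equilibrium: buyers pay $82, sellers receive $55, Q = 105. (Wedge: Pb − Ps = 27.)
Burden on buyers: $15; on sellers: $12. (They sum to $27.)

Buyers bear $15 per bag; sellers bear $12 per bag.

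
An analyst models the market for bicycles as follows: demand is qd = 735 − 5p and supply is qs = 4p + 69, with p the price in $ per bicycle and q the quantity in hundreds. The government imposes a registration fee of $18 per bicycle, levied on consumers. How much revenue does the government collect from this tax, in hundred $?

Before the tax: set 735 − 5p = 4p + 69 → p* = $74, q* = 365.
With the tax collected from consumers, demand (in seller-price terms) shifts: qd = 735 − 5(p + 18).
Solving gives q = 325 with consumers paying $82 and producers receiving $64 (the $18 wedge).
Revenue = t · Q = 18 · 325 = $5850.

Tax revenue = $5850 hundred.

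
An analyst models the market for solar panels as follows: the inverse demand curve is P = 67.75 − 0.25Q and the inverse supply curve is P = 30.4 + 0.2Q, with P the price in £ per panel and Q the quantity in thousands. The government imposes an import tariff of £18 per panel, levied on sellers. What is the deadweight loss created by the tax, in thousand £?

Deadweight loss = £360 thousand.

Rewrite in direct form: Qd = 271 − 4P and Qs = 5P − 152.
Without the tax, 271 − 4P = 5P − 152 gives 9P = 423, so P* = £47 and Q* = 83.
With the tax collected from sellers, supply shifts: Qs = 5(P − 18) − 152.
New equilibrium: consumers pay £57, sellers receive £39, Q = 43. (Wedge: Pb − Ps = 18.)
Quantity falls by |ΔQ| = |83 − 43| = 40.
DWL = ½ · t · |ΔQ| = ½ · 18 · 40 = £360.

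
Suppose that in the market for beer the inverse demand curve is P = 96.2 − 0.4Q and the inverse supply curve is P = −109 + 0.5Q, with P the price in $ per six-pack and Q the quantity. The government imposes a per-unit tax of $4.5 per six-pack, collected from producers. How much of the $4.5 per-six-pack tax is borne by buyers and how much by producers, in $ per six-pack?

Inverting to Q(P) form: Qd = 240.5 − 2.5P; Qs = 2P + 218.
Without the tax, 240.5 − 2.5P = 2P + 218 gives 4.5P = 22.5, so P* = $5 and Q* = 228.
With the tax collected from producers, supply shifts: Qs = 2(P − 4.5) + 218.
New equilibrium: buyers pay $7, producers receive $2.5, Q = 223. (Wedge: Pb − Ps = 4.5.)
Burden on buyers: $2; on producers: $2.5. (They sum to $4.5.)

Buyers bear $2 per six-pack; producers bear $2.5 per six-pack.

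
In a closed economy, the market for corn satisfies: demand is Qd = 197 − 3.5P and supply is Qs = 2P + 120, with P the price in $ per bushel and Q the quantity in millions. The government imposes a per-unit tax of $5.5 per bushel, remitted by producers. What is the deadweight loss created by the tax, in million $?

Without the tax, 197 − 3.5P = 2P + 120 gives 5.5P = 77, so P* = $14 and Q* = 148.
With the tax collected from producers, supply shifts: Qs = 2(P − 5.5) + 120.
New equilibrium: consumers pay $16, producers receive $10.5, Q = 141. (Wedge: Pb − Ps = 5.5.)
Quantity falls by |ΔQ| = |148 − 141| = 7.
DWL = ½ · t · |ΔQ| = ½ · 5.5 · 7 = $19.25.

Deadweight loss = $19.25 million.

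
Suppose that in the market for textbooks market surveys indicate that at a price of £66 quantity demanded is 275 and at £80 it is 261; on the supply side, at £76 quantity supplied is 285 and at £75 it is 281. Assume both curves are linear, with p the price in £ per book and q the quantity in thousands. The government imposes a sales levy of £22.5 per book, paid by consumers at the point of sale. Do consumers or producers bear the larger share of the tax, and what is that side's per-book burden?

Demand slope: (261 − 275)/(80 − 66) = -1, so qd = 341 − p.
Supply slope: (281 − 285)/(75 − 76) = 4, so qs = 4p − 19.
Without the tax, 341 − p = 4p − 19 gives 5p = 360, so p* = £72 and q* = 269.
With the tax collected from consumers, demand (in seller-price terms) shifts: qd = 341 − (p + 22.5).
New equilibrium: consumers pay £90, producers receive £67.5, q = 251. (Wedge: pb − ps = 22.5.)
Per-book burden: consumers £18, producers £4.5.
Consumers take the larger share because demand is less price-elastic here (demand slope 1 vs supply slope 4).

Consumers bear the larger share: £18 per book.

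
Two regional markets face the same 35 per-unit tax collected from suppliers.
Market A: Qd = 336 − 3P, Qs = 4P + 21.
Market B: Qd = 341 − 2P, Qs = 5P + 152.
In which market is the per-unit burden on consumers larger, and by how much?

Market B, by 5.

Market A: pre-tax P* = 45, Q* = 201; post-tax Q = 141; per-unit burden on consumers = 20.
Market B: pre-tax P* = 27, Q* = 287; post-tax Q = 237; per-unit burden on consumers = 25.
Difference: 20 vs 25 → market B is larger by 5.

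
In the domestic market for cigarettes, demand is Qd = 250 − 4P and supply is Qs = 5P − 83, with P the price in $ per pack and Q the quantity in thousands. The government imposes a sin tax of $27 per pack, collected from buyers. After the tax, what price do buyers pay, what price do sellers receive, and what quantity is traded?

Without the tax, 250 − 4P = 5P − 83 gives 9P = 333, so P* = $37 and Q* = 102.
With the tax collected from buyers, demand (in seller-price terms) shifts: Qd = 250 − 4(P + 27).
Solving gives Q = 42 with buyers paying $52 and sellers receiving $25 (the $27 wedge).
The less price-elastic side of the market bears the larger share of a per-unit tax.

Buyers pay $52; sellers receive $25; quantity = 42.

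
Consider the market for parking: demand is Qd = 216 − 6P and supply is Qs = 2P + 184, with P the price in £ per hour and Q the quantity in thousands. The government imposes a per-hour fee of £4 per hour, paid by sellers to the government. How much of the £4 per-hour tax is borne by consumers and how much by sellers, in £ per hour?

Before the tax: set 216 − 6P = 2P + 184 → P* = £4, Q* = 192.
With the tax collected from sellers, supply shifts: Qs = 2(P − 4) + 184.
Solving gives Q = 186 with consumers paying £5 and sellers receiving £1 (the £4 wedge).
Burden on consumers: £1; on sellers: £3. (They sum to £4.)

Consumers bear £1 per hour; sellers bear £3 per hour.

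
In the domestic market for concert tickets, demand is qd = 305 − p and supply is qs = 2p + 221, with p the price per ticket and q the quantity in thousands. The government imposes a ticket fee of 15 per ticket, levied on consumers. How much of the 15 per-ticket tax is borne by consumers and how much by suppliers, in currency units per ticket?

Without the tax, 305 − p = 2p + 221 gives 3p = 84, so p* = 28 and q* = 277.
With the tax collected from consumers, demand (in seller-price terms) shifts: qd = 305 − (p + 15).
Solving gives q = 267 with consumers paying 38 and suppliers receiving 23 (the 15 wedge).
Burden on consumers: 10; on suppliers: 5. (They sum to 15.)

Consumers bear 10 per ticket; suppliers bear 5 per ticket.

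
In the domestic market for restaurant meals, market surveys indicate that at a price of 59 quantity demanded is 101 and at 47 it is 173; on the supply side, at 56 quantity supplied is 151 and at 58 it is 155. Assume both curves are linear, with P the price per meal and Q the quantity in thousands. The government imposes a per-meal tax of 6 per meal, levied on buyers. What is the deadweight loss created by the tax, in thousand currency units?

Deadweight loss = 27 thousand.

Demand slope: (173 − 101)/(47 − 59) = -6, so Qd = 455 − 6P.
Supply slope: (155 − 151)/(58 − 56) = 2, so Qs = 2P + 39.
Before the tax: set 455 − 6P = 2P + 39 → P* = 52, Q* = 143.
With the tax collected from buyers, demand (in seller-price terms) shifts: Qd = 455 − 6(P + 6).
Solving gives Q = 134 with buyers paying 53.5 and suppliers receiving 47.5 (the 6 wedge).
Quantity falls by |ΔQ| = |143 − 134| = 9.
DWL = ½ · t · |ΔQ| = ½ · 6 · 9 = 27.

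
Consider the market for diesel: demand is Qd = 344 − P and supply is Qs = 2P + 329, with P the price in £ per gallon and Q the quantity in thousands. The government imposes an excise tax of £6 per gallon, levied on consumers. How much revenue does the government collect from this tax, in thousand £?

Before the tax: set 344 − P = 2P + 329 → P* = £5, Q* = 339.
With the tax collected from consumers, demand (in seller-price terms) shifts: Qd = 344 − (P + 6).
Solving gives Q = 335 with consumers paying £9 and producers receiving £3 (the £6 wedge).
Revenue = t · Q = 6 · 335 = £2010.

Tax revenue = £2010 thousand.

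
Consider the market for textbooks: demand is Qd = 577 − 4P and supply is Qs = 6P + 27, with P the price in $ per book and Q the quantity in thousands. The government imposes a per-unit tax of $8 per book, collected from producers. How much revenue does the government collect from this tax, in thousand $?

Tax revenue = $2702.4 thousand.

Without the tax, 577 − 4P = 6P + 27 gives 10P = 550, so P* = $55 and Q* = 357.
With the tax collected from producers, supply shifts: Qs = 6(P − 8) + 27.
Solving gives Q = 337.8 with consumers paying $59.8 and producers receiving $51.8 (the $8 wedge).
Revenue = t · Q = 8 · 337.8 = $2702.4.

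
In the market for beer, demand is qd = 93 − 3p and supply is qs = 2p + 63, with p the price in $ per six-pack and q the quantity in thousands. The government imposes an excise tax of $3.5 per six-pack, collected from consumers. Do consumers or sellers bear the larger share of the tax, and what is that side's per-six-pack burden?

Sellers bear the larger share: $2.1 per six-pack.

Before the tax: set 93 − 3p = 2p + 63 → p* = $6, q* = 75.
With the tax collected from consumers, demand (in seller-price terms) shifts: qd = 93 − 3(p + 3.5).
Solving gives q = 70.8 with consumers paying $7.4 and sellers receiving $3.9 (the $3.5 wedge).
Per-six-pack burden: consumers $1.4, sellers $2.1.
Sellers take the larger share because supply is less price-elastic here (demand slope 3 vs supply slope 2).
The less price-elastic side of the market bears the larger share of a per-unit tax.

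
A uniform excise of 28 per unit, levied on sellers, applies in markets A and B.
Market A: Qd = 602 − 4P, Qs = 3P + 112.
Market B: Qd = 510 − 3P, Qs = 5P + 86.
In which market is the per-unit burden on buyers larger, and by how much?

Market A: pre-tax P* = 70, Q* = 322; post-tax Q = 274; per-unit burden on buyers = 12.
Market B: pre-tax P* = 53, Q* = 351; post-tax Q = 298.5; per-unit burden on buyers = 17.5.
Difference: 12 vs 17.5 → market B is larger by 5.5.

Market B, by 5.5.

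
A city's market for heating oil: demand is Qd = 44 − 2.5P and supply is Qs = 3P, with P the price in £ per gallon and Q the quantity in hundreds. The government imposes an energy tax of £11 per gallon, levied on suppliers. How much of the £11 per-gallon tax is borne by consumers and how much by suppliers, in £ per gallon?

Consumers bear £6 per gallon; suppliers bear £5 per gallon.

Before the tax: set 44 − 2.5P = 3P → P* = £8, Q* = 24.
With the tax collected from suppliers, supply shifts: Qs = 3(P − 11).
Solving gives Q = 9 with consumers paying £14 and suppliers receiving £3 (the £11 wedge).
Burden on consumers: £6; on suppliers: £5. (They sum to £11.)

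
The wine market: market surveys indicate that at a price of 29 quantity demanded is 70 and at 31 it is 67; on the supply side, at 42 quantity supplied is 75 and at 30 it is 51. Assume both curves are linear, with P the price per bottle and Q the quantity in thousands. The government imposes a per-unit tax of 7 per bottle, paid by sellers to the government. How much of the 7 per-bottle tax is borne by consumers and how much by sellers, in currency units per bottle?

Demand slope: (67 − 70)/(31 − 29) = -1.5, so Qd = 113.5 − 1.5P.
Supply slope: (51 − 75)/(30 − 42) = 2, so Qs = 2P − 9.
Without the tax, 113.5 − 1.5P = 2P − 9 gives 3.5P = 122.5, so P* = 35 and Q* = 61.
With the tax collected from sellers, supply shifts: Qs = 2(P − 7) − 9.
Solving gives Q = 55 with consumers paying 39 and sellers receiving 32 (the 7 wedge).
Burden on consumers: 4; on sellers: 3. (They sum to 7.)

Consumers bear 4 per bottle; sellers bear 3 per bottle.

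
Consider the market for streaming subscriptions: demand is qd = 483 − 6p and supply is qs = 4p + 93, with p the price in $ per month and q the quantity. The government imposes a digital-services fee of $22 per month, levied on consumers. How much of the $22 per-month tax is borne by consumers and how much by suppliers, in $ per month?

Without the tax, 483 − 6p = 4p + 93 gives 10p = 390, so p* = $39 and q* = 249.
With the tax collected from consumers, demand (in seller-price terms) shifts: qd = 483 − 6(p + 22).
Solving gives q = 196.2 with consumers paying $47.8 and suppliers receiving $25.8 (the $22 wedge).
Burden on consumers: $8.8; on suppliers: $13.2. (They sum to $22.)

Consumers bear $8.8 per month; suppliers bear $13.2 per month.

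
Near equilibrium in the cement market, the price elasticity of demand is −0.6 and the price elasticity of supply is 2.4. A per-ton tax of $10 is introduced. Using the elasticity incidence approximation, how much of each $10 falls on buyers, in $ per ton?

Buyers bear ≈ $8 per ton.

Incidence ratio: buyers' share ≈ εs / (εs + |εd|) = 2.4 / (2.4 + 0.6) = 0.8.
So buyers bear ≈ 0.8 × $10 = $8; producers bear $2.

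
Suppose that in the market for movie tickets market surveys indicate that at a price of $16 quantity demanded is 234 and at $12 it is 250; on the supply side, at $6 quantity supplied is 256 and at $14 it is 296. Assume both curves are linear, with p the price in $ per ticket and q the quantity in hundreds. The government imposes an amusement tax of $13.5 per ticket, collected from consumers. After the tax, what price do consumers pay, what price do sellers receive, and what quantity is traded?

Consumers pay $15.5; sellers receive $2; quantity = 236.

Demand slope: (250 − 234)/(12 − 16) = -4, so qd = 298 − 4p.
Supply slope: (296 − 256)/(14 − 6) = 5, so qs = 5p + 226.
Before the tax: set 298 − 4p = 5p + 226 → p* = $8, q* = 266.
With the tax collected from consumers, demand (in seller-price terms) shifts: qd = 298 − 4(p + 13.5).
New equilibrium: consumers pay $15.5, sellers receive $2, q = 236. (Wedge: pb − ps = 13.5.)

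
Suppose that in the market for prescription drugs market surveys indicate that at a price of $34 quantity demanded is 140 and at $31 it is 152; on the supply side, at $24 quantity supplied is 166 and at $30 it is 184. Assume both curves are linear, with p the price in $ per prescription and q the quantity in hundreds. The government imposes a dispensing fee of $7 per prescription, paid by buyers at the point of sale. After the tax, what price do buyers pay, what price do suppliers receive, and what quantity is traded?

Buyers pay $29; suppliers receive $22; quantity = 160.

Demand slope: (152 − 140)/(31 − 34) = -4, so qd = 276 − 4p.
Supply slope: (184 − 166)/(30 − 24) = 3, so qs = 3p + 94.
Before the tax: set 276 − 4p = 3p + 94 → p* = $26, q* = 172.
With the tax collected from buyers, demand (in seller-price terms) shifts: qd = 276 − 4(p + 7).
Solving gives q = 160 with buyers paying $29 and suppliers receiving $22 (the $7 wedge).
The less price-elastic side of the market bears the larger share of a per-unit tax.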